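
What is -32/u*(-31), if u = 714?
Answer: 496/357 ≈ 1.3894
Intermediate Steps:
-32/u*(-31) = -32/714*(-31) = -32*1/714*(-31) = -16/357*(-31) = 496/357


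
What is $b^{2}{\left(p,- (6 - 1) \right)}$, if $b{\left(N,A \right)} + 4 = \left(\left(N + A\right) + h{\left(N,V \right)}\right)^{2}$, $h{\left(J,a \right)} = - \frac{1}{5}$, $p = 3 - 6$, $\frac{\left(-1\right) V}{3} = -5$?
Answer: $\frac{2499561}{625} \approx 3999.3$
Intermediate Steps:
$V = 15$ ($V = \left(-3\right) \left(-5\right) = 15$)
$p = -3$ ($p = 3 - 6 = -3$)
$h{\left(J,a \right)} = - \frac{1}{5}$ ($h{\left(J,a \right)} = \left(-1\right) \frac{1}{5} = - \frac{1}{5}$)
$b{\left(N,A \right)} = -4 + \left(- \frac{1}{5} + A + N\right)^{2}$ ($b{\left(N,A \right)} = -4 + \left(\left(N + A\right) - \frac{1}{5}\right)^{2} = -4 + \left(\left(A + N\right) - \frac{1}{5}\right)^{2} = -4 + \left(- \frac{1}{5} + A + N\right)^{2}$)
$b^{2}{\left(p,- (6 - 1) \right)} = \left(-4 + \frac{\left(-1 + 5 \left(- (6 - 1)\right) + 5 \left(-3\right)\right)^{2}}{25}\right)^{2} = \left(-4 + \frac{\left(-1 + 5 \left(- (6 - 1)\right) - 15\right)^{2}}{25}\right)^{2} = \left(-4 + \frac{\left(-1 + 5 \left(\left(-1\right) 5\right) - 15\right)^{2}}{25}\right)^{2} = \left(-4 + \frac{\left(-1 + 5 \left(-5\right) - 15\right)^{2}}{25}\right)^{2} = \left(-4 + \frac{\left(-1 - 25 - 15\right)^{2}}{25}\right)^{2} = \left(-4 + \frac{\left(-41\right)^{2}}{25}\right)^{2} = \left(-4 + \frac{1}{25} \cdot 1681\right)^{2} = \left(-4 + \frac{1681}{25}\right)^{2} = \left(\frac{1581}{25}\right)^{2} = \frac{2499561}{625}$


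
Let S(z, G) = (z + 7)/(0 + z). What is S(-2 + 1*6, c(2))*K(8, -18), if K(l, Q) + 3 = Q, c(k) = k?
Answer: -231/4 ≈ -57.750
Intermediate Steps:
S(z, G) = (7 + z)/z
K(l, Q) = -3 + Q
S(-2 + 1*6, c(2))*K(8, -18) = ((7 + (-2 + 1*6))/(-2 + 1*6))*(-3 - 18) = ((7 + (-2 + 6))/(-2 + 6))*(-21) = ((7 + 4)/4)*(-21) = ((¼)*11)*(-21) = (11/4)*(-21) = -231/4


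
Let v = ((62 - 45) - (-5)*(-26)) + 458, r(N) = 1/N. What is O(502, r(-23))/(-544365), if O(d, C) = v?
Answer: -23/36291 ≈ -0.00063377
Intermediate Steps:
v = 345 (v = (17 - 1*130) + 458 = (17 - 130) + 458 = -113 + 458 = 345)
O(d, C) = 345
O(502, r(-23))/(-544365) = 345/(-544365) = 345*(-1/544365) = -23/36291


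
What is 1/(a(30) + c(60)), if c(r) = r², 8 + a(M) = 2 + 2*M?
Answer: 1/3654 ≈ 0.00027367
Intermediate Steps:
a(M) = -6 + 2*M (a(M) = -8 + (2 + 2*M) = -6 + 2*M)
1/(a(30) + c(60)) = 1/((-6 + 2*30) + 60²) = 1/((-6 + 60) + 3600) = 1/(54 + 3600) = 1/3654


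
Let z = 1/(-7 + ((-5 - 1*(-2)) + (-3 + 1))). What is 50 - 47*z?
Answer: 647/12 ≈ 53.917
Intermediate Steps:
z = -1/12 (z = 1/(-7 + ((-5 + 2) - 2)) = 1/(-7 + (-3 - 2)) = 1/(-7 - 5) = 1/(-12) = -1/12 ≈ -0.083333)
50 - 47*z = 50 - 47*(-1/12) = 50 + 47/12 = 647/12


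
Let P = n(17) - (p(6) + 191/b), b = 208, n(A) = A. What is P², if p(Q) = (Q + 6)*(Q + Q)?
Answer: 707932449/43264 ≈ 16363.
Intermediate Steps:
p(Q) = 2*Q*(6 + Q) (p(Q) = (6 + Q)*(2*Q) = 2*Q*(6 + Q))
P = -26607/208 (P = 17 - (2*6*(6 + 6) + 191/208) = 17 - (2*6*12 + 191*(1/208)) = 17 - (144 + 191/208) = 17 - 1*30143/208 = 17 - 30143/208 = -26607/208 ≈ -127.92)
P² = (-26607/208)² = 707932449/43264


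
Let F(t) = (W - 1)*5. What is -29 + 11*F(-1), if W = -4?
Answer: -304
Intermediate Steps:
F(t) = -25 (F(t) = (-4 - 1)*5 = -5*5 = -25)
-29 + 11*F(-1) = -29 + 11*(-25) = -29 - 275 = -304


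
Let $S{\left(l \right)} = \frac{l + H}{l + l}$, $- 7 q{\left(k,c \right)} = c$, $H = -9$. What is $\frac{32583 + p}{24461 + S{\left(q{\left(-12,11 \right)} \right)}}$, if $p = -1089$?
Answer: $\frac{173217}{134554} \approx 1.2873$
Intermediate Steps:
$q{\left(k,c \right)} = - \frac{c}{7}$
$S{\left(l \right)} = \frac{-9 + l}{2 l}$ ($S{\left(l \right)} = \frac{l - 9}{l + l} = \frac{-9 + l}{2 l}$)
$\frac{32583 + p}{24461 + S{\left(q{\left(-12,11 \right)} \right)}} = \frac{32583 - 1089}{24461 + \frac{-9 - \frac{11}{7}}{2 \left(\left(- \frac{1}{7}\right) 11\right)}} = \frac{31494}{24461 + \frac{-9 - \frac{11}{7}}{2 \left(- \frac{11}{7}\right)}} = \frac{31494}{24461 + \frac{1}{2} \left(- \frac{7}{11}\right) \left(- \frac{74}{7}\right)} = \frac{31494}{24461 + \frac{37}{11}} = \frac{31494}{\frac{269108}{11}} = 31494 \cdot \frac{11}{269108} = \frac{173217}{134554}$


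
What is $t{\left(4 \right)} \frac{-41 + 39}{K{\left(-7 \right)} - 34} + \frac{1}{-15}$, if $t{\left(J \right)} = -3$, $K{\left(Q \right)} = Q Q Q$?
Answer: $- \frac{467}{5655} \approx -0.082582$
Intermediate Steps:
$K{\left(Q \right)} = Q^{3}$ ($K{\left(Q \right)} = Q^{2} Q = Q^{3}$)
$t{\left(4 \right)} \frac{-41 + 39}{K{\left(-7 \right)} - 34} + \frac{1}{-15} = - 3 \frac{-41 + 39}{\left(-7\right)^{3} - 34} + \frac{1}{-15} = - 3 \left(- \frac{2}{-343 - 34}\right) - \frac{1}{15} = - 3 \left(- \frac{2}{-377}\right) - \frac{1}{15} = - 3 \left(\left(-2\right) \left(- \frac{1}{377}\right)\right) - \frac{1}{15} = \left(-3\right) \frac{2}{377} - \frac{1}{15} = - \frac{6}{377} - \frac{1}{15} = - \frac{467}{5655}$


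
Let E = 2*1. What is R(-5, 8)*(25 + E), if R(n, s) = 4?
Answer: 108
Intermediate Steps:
E = 2
R(-5, 8)*(25 + E) = 4*(25 + 2) = 4*27 = 108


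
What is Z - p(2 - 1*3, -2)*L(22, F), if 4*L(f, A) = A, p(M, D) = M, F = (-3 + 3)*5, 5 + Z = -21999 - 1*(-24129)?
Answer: 2125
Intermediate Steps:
Z = 2125 (Z = -5 + (-21999 - 1*(-24129)) = -5 + (-21999 + 24129) = -5 + 2130 = 2125)
F = 0 (F = 0*5 = 0)
L(f, A) = A/4
Z - p(2 - 1*3, -2)*L(22, F) = 2125 - (2 - 1*3)*(¼)*0 = 2125 - (2 - 3)*0 = 2125 - (-1)*0 = 2125 - 1*0 = 2125 + 0 = 2125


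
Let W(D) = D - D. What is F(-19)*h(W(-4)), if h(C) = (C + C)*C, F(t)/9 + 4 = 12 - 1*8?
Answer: 0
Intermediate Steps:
F(t) = 0 (F(t) = -36 + 9*(12 - 1*8) = -36 + 9*(12 - 8) = -36 + 9*4 = -36 + 36 = 0)
W(D) = 0
h(C) = 2*C**2 (h(C) = (2*C)*C = 2*C**2)
F(-19)*h(W(-4)) = 0*(2*0**2) = 0*(2*0) = 0*0 = 0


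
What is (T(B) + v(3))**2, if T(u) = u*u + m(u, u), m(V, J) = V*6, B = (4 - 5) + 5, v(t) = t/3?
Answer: 1681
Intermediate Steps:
v(t) = t/3 (v(t) = t*(1/3) = t/3)
B = 4 (B = -1 + 5 = 4)
m(V, J) = 6*V
T(u) = u**2 + 6*u (T(u) = u*u + 6*u = u**2 + 6*u)
(T(B) + v(3))**2 = (4*(6 + 4) + (1/3)*3)**2 = (4*10 + 1)**2 = (40 + 1)**2 = 41**2 = 1681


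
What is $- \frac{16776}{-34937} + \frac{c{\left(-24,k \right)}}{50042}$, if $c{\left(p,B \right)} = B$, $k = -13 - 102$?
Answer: $\frac{835486837}{1748317354} \approx 0.47788$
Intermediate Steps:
$k = -115$
$- \frac{16776}{-34937} + \frac{c{\left(-24,k \right)}}{50042} = - \frac{16776}{-34937} - \frac{115}{50042} = \left(-16776\right) \left(- \frac{1}{34937}\right) - \frac{115}{50042} = \frac{16776}{34937} - \frac{115}{50042} = \frac{835486837}{1748317354}$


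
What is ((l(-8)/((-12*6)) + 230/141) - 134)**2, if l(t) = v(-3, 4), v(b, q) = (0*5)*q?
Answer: 348344896/19881 ≈ 17522.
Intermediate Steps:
v(b, q) = 0 (v(b, q) = 0*q = 0)
l(t) = 0
((l(-8)/((-12*6)) + 230/141) - 134)**2 = ((0/((-12*6)) + 230/141) - 134)**2 = ((0/(-72) + 230*(1/141)) - 134)**2 = ((0*(-1/72) + 230/141) - 134)**2 = ((0 + 230/141) - 134)**2 = (230/141 - 134)**2 = (-18664/141)**2 = 348344896/19881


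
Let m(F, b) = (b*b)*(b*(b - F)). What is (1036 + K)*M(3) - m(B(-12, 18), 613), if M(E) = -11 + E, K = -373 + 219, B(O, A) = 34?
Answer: -133370570919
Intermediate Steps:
K = -154
m(F, b) = b**3*(b - F) (m(F, b) = b**2*(b*(b - F)) = b**3*(b - F))
(1036 + K)*M(3) - m(B(-12, 18), 613) = (1036 - 154)*(-11 + 3) - 613**3*(613 - 1*34) = 882*(-8) - 230346397*(613 - 34) = -7056 - 230346397*579 = -7056 - 1*133370563863 = -7056 - 133370563863 = -133370570919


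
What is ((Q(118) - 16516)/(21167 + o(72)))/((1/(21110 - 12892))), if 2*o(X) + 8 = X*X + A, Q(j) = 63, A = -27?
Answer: -270421508/47483 ≈ -5695.1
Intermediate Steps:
o(X) = -35/2 + X**2/2 (o(X) = -4 + (X*X - 27)/2 = -4 + (X**2 - 27)/2 = -4 + (-27 + X**2)/2 = -4 + (-27/2 + X**2/2) = -35/2 + X**2/2)
((Q(118) - 16516)/(21167 + o(72)))/((1/(21110 - 12892))) = ((63 - 16516)/(21167 + (-35/2 + (1/2)*72**2)))/((1/(21110 - 12892))) = (-16453/(21167 + (-35/2 + (1/2)*5184)))/((1/8218)) = (-16453/(21167 + (-35/2 + 2592)))/(((1/8218)*1)) = (-16453/(21167 + 5149/2))/(1/8218) = -16453/47483/2*8218 = -16453*2/47483*8218 = -32906/47483*8218 = -270421508/47483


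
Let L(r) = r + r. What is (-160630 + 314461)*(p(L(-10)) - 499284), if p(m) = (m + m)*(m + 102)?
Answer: -77309922684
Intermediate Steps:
L(r) = 2*r
p(m) = 2*m*(102 + m) (p(m) = (2*m)*(102 + m) = 2*m*(102 + m))
(-160630 + 314461)*(p(L(-10)) - 499284) = (-160630 + 314461)*(2*(2*(-10))*(102 + 2*(-10)) - 499284) = 153831*(2*(-20)*(102 - 20) - 499284) = 153831*(2*(-20)*82 - 499284) = 153831*(-3280 - 499284) = 153831*(-502564) = -77309922684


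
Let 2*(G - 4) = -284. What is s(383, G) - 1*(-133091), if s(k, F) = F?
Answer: 132953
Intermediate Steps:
G = -138 (G = 4 + (1/2)*(-284) = 4 - 142 = -138)
s(383, G) - 1*(-133091) = -138 - 1*(-133091) = -138 + 133091 = 132953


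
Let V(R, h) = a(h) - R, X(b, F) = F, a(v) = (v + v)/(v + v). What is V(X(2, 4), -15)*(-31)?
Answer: 93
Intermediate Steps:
a(v) = 1 (a(v) = (2*v)/((2*v)) = (2*v)*(1/(2*v)) = 1)
V(R, h) = 1 - R
V(X(2, 4), -15)*(-31) = (1 - 1*4)*(-31) = (1 - 4)*(-31) = -3*(-31) = 93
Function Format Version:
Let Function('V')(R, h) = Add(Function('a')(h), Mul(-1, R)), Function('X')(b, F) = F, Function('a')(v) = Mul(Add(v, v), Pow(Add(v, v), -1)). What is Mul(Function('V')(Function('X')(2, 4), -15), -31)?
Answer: 93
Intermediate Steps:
Function('a')(v) = 1 (Function('a')(v) = Mul(Mul(2, v), Pow(Mul(2, v), -1)) = Mul(Mul(2, v), Mul(Rational(1, 2), Pow(v, -1))) = 1)
Function('V')(R, h) = Add(1, Mul(-1, R))
Mul(Function('V')(Function('X')(2, 4), -15), -31) = Mul(Add(1, Mul(-1, 4)), -31) = Mul(Add(1, -4), -31) = Mul(-3, -31) = 93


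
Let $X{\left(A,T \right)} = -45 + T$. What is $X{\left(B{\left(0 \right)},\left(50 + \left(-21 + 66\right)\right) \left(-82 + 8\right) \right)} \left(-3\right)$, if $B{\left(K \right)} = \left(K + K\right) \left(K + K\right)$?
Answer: $21225$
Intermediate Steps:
$B{\left(K \right)} = 4 K^{2}$ ($B{\left(K \right)} = 2 K 2 K = 4 K^{2}$)
$X{\left(B{\left(0 \right)},\left(50 + \left(-21 + 66\right)\right) \left(-82 + 8\right) \right)} \left(-3\right) = \left(-45 + \left(50 + \left(-21 + 66\right)\right) \left(-82 + 8\right)\right) \left(-3\right) = \left(-45 + \left(50 + 45\right) \left(-74\right)\right) \left(-3\right) = \left(-45 + 95 \left(-74\right)\right) \left(-3\right) = \left(-45 - 7030\right) \left(-3\right) = \left(-7075\right) \left(-3\right) = 21225$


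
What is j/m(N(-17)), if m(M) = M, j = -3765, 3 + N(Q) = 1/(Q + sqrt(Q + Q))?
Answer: 371229/301 - 753*I*sqrt(34)/602 ≈ 1233.3 - 7.2935*I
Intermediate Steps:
N(Q) = -3 + 1/(Q + sqrt(2)*sqrt(Q)) (N(Q) = -3 + 1/(Q + sqrt(Q + Q)) = -3 + 1/(Q + sqrt(2*Q)) = -3 + 1/(Q + sqrt(2)*sqrt(Q)))
j/m(N(-17)) = -3765*(-17 + sqrt(2)*sqrt(-17))/(1 - 3*(-17) - 3*sqrt(2)*sqrt(-17)) = -3765*(-17 + sqrt(2)*(I*sqrt(17)))/(1 + 51 - 3*sqrt(2)*I*sqrt(17)) = -3765*(-17 + I*sqrt(34))/(1 + 51 - 3*I*sqrt(34)) = -3765*(-17 + I*sqrt(34))/(52 - 3*I*sqrt(34))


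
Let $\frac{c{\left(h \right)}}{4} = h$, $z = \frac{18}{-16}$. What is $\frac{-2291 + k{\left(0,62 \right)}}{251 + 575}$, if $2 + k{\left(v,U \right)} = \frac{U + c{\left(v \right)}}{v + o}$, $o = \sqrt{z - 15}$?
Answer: $- \frac{2293}{826} - \frac{62 i \sqrt{258}}{53277} \approx -2.776 - 0.018692 i$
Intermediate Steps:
$z = - \frac{9}{8}$ ($z = 18 \left(- \frac{1}{16}\right) = - \frac{9}{8} \approx -1.125$)
$c{\left(h \right)} = 4 h$
$o = \frac{i \sqrt{258}}{4}$ ($o = \sqrt{- \frac{9}{8} - 15} = \sqrt{- \frac{129}{8}} = \frac{i \sqrt{258}}{4} \approx 4.0156 i$)
$k{\left(v,U \right)} = -2 + \frac{U + 4 v}{v + \frac{i \sqrt{258}}{4}}$
$\frac{-2291 + k{\left(0,62 \right)}}{251 + 575} = \frac{-2291 + \frac{2 \left(2 \cdot 62 + 4 \cdot 0 - i \sqrt{258}\right)}{4 \cdot 0 + i \sqrt{258}}}{251 + 575} = \frac{-2291 + \frac{2 \left(124 + 0 - i \sqrt{258}\right)}{0 + i \sqrt{258}}}{826} = \left(-2291 + \frac{2 \left(124 - i \sqrt{258}\right)}{i \sqrt{258}}\right) \frac{1}{826} = \left(-2291 + 2 \left(- \frac{i \sqrt{258}}{258}\right) \left(124 - i \sqrt{258}\right)\right) \frac{1}{826} = \left(-2291 - \frac{i \sqrt{258} \left(124 - i \sqrt{258}\right)}{129}\right) \frac{1}{826} = - \frac{2291}{826} - \frac{i \sqrt{258} \left(124 - i \sqrt{258}\right)}{106554}$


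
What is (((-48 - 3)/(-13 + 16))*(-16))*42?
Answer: 11424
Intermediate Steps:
(((-48 - 3)/(-13 + 16))*(-16))*42 = (-51/3*(-16))*42 = (-51*⅓*(-16))*42 = -17*(-16)*42 = 272*42 = 11424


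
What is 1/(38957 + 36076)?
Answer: 1/75033 ≈ 1.3327e-5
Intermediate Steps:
1/(38957 + 36076) = 1/75033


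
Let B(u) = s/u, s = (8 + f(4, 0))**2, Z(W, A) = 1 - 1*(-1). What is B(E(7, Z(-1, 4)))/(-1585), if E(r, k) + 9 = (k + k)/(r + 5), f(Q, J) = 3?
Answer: 363/41210 ≈ 0.0088085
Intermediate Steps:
Z(W, A) = 2 (Z(W, A) = 1 + 1 = 2)
E(r, k) = -9 + 2*k/(5 + r) (E(r, k) = -9 + (k + k)/(r + 5) = -9 + (2*k)/(5 + r) = -9 + 2*k/(5 + r))
s = 121 (s = (8 + 3)**2 = 11**2 = 121)
B(u) = 121/u
B(E(7, Z(-1, 4)))/(-1585) = (121/(((-45 - 9*7 + 2*2)/(5 + 7))))/(-1585) = (121/(((-45 - 63 + 4)/12)))*(-1/1585) = (121/(((1/12)*(-104))))*(-1/1585) = (121/(-26/3))*(-1/1585) = (121*(-3/26))*(-1/1585) = -363/26*(-1/1585) = 363/41210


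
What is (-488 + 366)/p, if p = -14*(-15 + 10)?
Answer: -61/35 ≈ -1.7429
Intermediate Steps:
p = 70 (p = -14*(-5) = 70)
(-488 + 366)/p = (-488 + 366)/70 = -122*1/70 = -61/35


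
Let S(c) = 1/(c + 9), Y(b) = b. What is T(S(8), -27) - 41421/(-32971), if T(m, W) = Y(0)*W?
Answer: 41421/32971 ≈ 1.2563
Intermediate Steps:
S(c) = 1/(9 + c)
T(m, W) = 0 (T(m, W) = 0*W = 0)
T(S(8), -27) - 41421/(-32971) = 0 - 41421/(-32971) = 0 - 41421*(-1/32971) = 0 + 41421/32971 = 41421/32971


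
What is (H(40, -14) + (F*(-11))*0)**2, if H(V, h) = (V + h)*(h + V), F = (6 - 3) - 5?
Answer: 456976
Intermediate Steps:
F = -2 (F = 3 - 5 = -2)
H(V, h) = (V + h)**2 (H(V, h) = (V + h)*(V + h) = (V + h)**2)
(H(40, -14) + (F*(-11))*0)**2 = ((40 - 14)**2 - 2*(-11)*0)**2 = (26**2 + 22*0)**2 = (676 + 0)**2 = 676**2 = 456976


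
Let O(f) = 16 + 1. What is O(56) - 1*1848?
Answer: -1831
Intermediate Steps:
O(f) = 17
O(56) - 1*1848 = 17 - 1*1848 = 17 - 1848 = -1831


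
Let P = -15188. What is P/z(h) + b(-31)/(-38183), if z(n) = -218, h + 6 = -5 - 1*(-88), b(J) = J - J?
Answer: 7594/109 ≈ 69.670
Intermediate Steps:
b(J) = 0
h = 77 (h = -6 + (-5 - 1*(-88)) = -6 + (-5 + 88) = -6 + 83 = 77)
P/z(h) + b(-31)/(-38183) = -15188/(-218) + 0/(-38183) = -15188*(-1/218) + 0*(-1/38183) = 7594/109 + 0 = 7594/109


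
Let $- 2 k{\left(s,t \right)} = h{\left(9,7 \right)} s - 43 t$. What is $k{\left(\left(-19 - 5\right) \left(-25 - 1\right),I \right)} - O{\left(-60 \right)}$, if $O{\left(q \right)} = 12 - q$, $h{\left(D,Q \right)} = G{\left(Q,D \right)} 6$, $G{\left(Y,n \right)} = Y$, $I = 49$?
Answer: $- \frac{24245}{2} \approx -12123.0$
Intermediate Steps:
$h{\left(D,Q \right)} = 6 Q$ ($h{\left(D,Q \right)} = Q 6 = 6 Q$)
$k{\left(s,t \right)} = - 21 s + \frac{43 t}{2}$ ($k{\left(s,t \right)} = - \frac{6 \cdot 7 s - 43 t}{2} = - \frac{42 s - 43 t}{2} = - \frac{- 43 t + 42 s}{2} = - 21 s + \frac{43 t}{2}$)
$k{\left(\left(-19 - 5\right) \left(-25 - 1\right),I \right)} - O{\left(-60 \right)} = \left(- 21 \left(-19 - 5\right) \left(-25 - 1\right) + \frac{43}{2} \cdot 49\right) - \left(12 - -60\right) = \left(- 21 \left(\left(-24\right) \left(-26\right)\right) + \frac{2107}{2}\right) - \left(12 + 60\right) = \left(\left(-21\right) 624 + \frac{2107}{2}\right) - 72 = \left(-13104 + \frac{2107}{2}\right) - 72 = - \frac{24101}{2} - 72 = - \frac{24245}{2}$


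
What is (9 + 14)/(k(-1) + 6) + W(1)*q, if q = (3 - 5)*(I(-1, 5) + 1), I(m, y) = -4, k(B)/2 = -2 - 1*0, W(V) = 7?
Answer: 107/2 ≈ 53.500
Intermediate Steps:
k(B) = -4 (k(B) = 2*(-2 - 1*0) = 2*(-2 + 0) = 2*(-2) = -4)
q = 6 (q = (3 - 5)*(-4 + 1) = -2*(-3) = 6)
(9 + 14)/(k(-1) + 6) + W(1)*q = (9 + 14)/(-4 + 6) + 7*6 = 23/2 + 42 = 107/2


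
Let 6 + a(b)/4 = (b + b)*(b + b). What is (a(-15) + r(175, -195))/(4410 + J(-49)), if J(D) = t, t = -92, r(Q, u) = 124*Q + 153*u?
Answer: -4559/4318 ≈ -1.0558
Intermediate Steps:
J(D) = -92
a(b) = -24 + 16*b² (a(b) = -24 + 4*((b + b)*(b + b)) = -24 + 4*((2*b)*(2*b)) = -24 + 4*(4*b²) = -24 + 16*b²)
(a(-15) + r(175, -195))/(4410 + J(-49)) = ((-24 + 16*(-15)²) + (124*175 + 153*(-195)))/(4410 - 92) = ((-24 + 16*225) + (21700 - 29835))/4318 = ((-24 + 3600) - 8135)*(1/4318) = (3576 - 8135)*(1/4318) = -4559*1/4318 = -4559/4318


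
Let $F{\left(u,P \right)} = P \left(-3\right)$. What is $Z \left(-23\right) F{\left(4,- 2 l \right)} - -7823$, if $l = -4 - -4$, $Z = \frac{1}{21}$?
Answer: $7823$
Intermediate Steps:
$Z = \frac{1}{21} \approx 0.047619$
$l = 0$ ($l = -4 + 4 = 0$)
$F{\left(u,P \right)} = - 3 P$
$Z \left(-23\right) F{\left(4,- 2 l \right)} - -7823 = \frac{1}{21} \left(-23\right) \left(- 3 \left(\left(-2\right) 0\right)\right) - -7823 = - \frac{23 \left(\left(-3\right) 0\right)}{21} + 7823 = \left(- \frac{23}{21}\right) 0 + 7823 = 0 + 7823 = 7823$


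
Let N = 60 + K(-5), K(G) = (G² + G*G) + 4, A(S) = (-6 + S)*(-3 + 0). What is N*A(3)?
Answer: 1026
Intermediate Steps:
A(S) = 18 - 3*S (A(S) = (-6 + S)*(-3) = 18 - 3*S)
K(G) = 4 + 2*G² (K(G) = (G² + G²) + 4 = 2*G² + 4 = 4 + 2*G²)
N = 114 (N = 60 + (4 + 2*(-5)²) = 60 + (4 + 2*25) = 60 + (4 + 50) = 60 + 54 = 114)
N*A(3) = 114*(18 - 3*3) = 114*(18 - 9) = 114*9 = 1026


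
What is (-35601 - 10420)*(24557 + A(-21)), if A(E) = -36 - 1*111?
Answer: -1123372610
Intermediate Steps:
A(E) = -147 (A(E) = -36 - 111 = -147)
(-35601 - 10420)*(24557 + A(-21)) = (-35601 - 10420)*(24557 - 147) = -46021*24410 = -1123372610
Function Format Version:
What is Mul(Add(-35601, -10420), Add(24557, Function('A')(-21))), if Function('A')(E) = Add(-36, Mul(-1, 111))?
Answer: -1123372610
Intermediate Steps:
Function('A')(E) = -147 (Function('A')(E) = Add(-36, -111) = -147)
Mul(Add(-35601, -10420), Add(24557, Function('A')(-21))) = Mul(Add(-35601, -10420), Add(24557, -147)) = Mul(-46021, 24410) = -1123372610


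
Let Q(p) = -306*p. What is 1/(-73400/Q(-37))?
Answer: -5661/36700 ≈ -0.15425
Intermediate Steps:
1/(-73400/Q(-37)) = 1/(-73400/((-306*(-37)))) = 1/(-73400/11322) = 1/(-73400*1/11322) = 1/(-36700/5661) = -5661/36700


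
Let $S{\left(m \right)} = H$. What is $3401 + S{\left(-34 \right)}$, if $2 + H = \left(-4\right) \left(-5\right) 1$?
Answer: $3419$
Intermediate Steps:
$H = 18$ ($H = -2 + \left(-4\right) \left(-5\right) 1 = -2 + 20 \cdot 1 = -2 + 20 = 18$)
$S{\left(m \right)} = 18$
$3401 + S{\left(-34 \right)} = 3401 + 18 = 3419$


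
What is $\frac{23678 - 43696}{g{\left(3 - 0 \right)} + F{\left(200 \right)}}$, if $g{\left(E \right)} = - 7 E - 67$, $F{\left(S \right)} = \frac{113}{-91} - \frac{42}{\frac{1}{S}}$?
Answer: $\frac{1821638}{772521} \approx 2.358$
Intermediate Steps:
$F{\left(S \right)} = - \frac{113}{91} - 42 S$ ($F{\left(S \right)} = 113 \left(- \frac{1}{91}\right) - 42 S = - \frac{113}{91} - 42 S$)
$g{\left(E \right)} = -67 - 7 E$
$\frac{23678 - 43696}{g{\left(3 - 0 \right)} + F{\left(200 \right)}} = \frac{23678 - 43696}{\left(-67 - 7 \left(3 - 0\right)\right) - \frac{764513}{91}} = - \frac{20018}{\left(-67 - 7 \left(3 + 0\right)\right) - \frac{764513}{91}} = - \frac{20018}{\left(-67 - 21\right) - \frac{764513}{91}} = - \frac{20018}{-88 - \frac{764513}{91}} = - \frac{20018}{- \frac{772521}{91}} = \left(-20018\right) \left(- \frac{91}{772521}\right) = \frac{1821638}{772521}$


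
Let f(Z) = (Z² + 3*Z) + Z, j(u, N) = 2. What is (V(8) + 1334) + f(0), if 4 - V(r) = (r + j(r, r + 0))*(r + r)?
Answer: 1178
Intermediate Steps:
f(Z) = Z² + 4*Z
V(r) = 4 - 2*r*(2 + r) (V(r) = 4 - (r + 2)*(r + r) = 4 - (2 + r)*2*r = 4 - 2*r*(2 + r))
(V(8) + 1334) + f(0) = ((4 - 4*8 - 2*8²) + 1334) + 0*(4 + 0) = ((4 - 32 - 2*64) + 1334) + 0*4 = ((4 - 32 - 128) + 1334) + 0 = (-156 + 1334) + 0 = 1178 + 0 = 1178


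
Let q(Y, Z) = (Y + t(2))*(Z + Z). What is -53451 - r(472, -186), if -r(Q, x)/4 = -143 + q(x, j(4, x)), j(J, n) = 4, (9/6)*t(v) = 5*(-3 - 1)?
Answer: -181205/3 ≈ -60402.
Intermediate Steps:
t(v) = -40/3 (t(v) = 2*(5*(-3 - 1))/3 = 2*(5*(-4))/3 = (2/3)*(-20) = -40/3)
q(Y, Z) = 2*Z*(-40/3 + Y) (q(Y, Z) = (Y - 40/3)*(Z + Z) = (-40/3 + Y)*(2*Z) = 2*Z*(-40/3 + Y))
r(Q, x) = 2996/3 - 32*x (r(Q, x) = -4*(-143 + (2/3)*4*(-40 + 3*x)) = -4*(-143 + (-320/3 + 8*x)) = -4*(-749/3 + 8*x) = 2996/3 - 32*x)
-53451 - r(472, -186) = -53451 - (2996/3 - 32*(-186)) = -53451 - (2996/3 + 5952) = -53451 - 1*20852/3 = -53451 - 20852/3 = -181205/3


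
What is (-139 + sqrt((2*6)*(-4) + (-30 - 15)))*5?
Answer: -695 + 5*I*sqrt(93) ≈ -695.0 + 48.218*I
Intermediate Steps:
(-139 + sqrt((2*6)*(-4) + (-30 - 15)))*5 = (-139 + sqrt(12*(-4) - 45))*5 = (-139 + sqrt(-48 - 45))*5 = (-139 + sqrt(-93))*5 = (-139 + I*sqrt(93))*5 = -695 + 5*I*sqrt(93)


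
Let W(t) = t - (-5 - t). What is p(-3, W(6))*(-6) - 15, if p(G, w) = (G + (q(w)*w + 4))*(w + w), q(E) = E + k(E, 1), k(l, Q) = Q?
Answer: -62643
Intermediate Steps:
q(E) = 1 + E (q(E) = E + 1 = 1 + E)
W(t) = 5 + 2*t (W(t) = t + (5 + t) = 5 + 2*t)
p(G, w) = 2*w*(4 + G + w*(1 + w)) (p(G, w) = (G + ((1 + w)*w + 4))*(w + w) = (G + (w*(1 + w) + 4))*(2*w) = (G + (4 + w*(1 + w)))*(2*w) = (4 + G + w*(1 + w))*(2*w) = 2*w*(4 + G + w*(1 + w)))
p(-3, W(6))*(-6) - 15 = (2*(5 + 2*6)*(4 - 3 + (5 + 2*6)*(1 + (5 + 2*6))))*(-6) - 15 = (2*(5 + 12)*(4 - 3 + (5 + 12)*(1 + (5 + 12))))*(-6) - 15 = (2*17*(4 - 3 + 17*(1 + 17)))*(-6) - 15 = (2*17*(4 - 3 + 17*18))*(-6) - 15 = (2*17*(4 - 3 + 306))*(-6) - 15 = (2*17*307)*(-6) - 15 = 10438*(-6) - 15 = -62628 - 15 = -62643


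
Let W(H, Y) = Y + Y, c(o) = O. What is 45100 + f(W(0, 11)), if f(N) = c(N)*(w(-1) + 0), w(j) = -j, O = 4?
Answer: 45104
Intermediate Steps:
c(o) = 4
W(H, Y) = 2*Y
f(N) = 4 (f(N) = 4*(-1*(-1) + 0) = 4*(1 + 0) = 4*1 = 4)
45100 + f(W(0, 11)) = 45100 + 4 = 45104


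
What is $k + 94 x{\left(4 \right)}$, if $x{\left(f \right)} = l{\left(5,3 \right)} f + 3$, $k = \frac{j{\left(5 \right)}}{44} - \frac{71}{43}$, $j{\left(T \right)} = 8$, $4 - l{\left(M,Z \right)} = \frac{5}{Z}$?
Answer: $\frac{1643009}{1419} \approx 1157.9$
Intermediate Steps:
$l{\left(M,Z \right)} = 4 - \frac{5}{Z}$
$k = - \frac{695}{473}$ ($k = \frac{8}{44} - \frac{71}{43} = 8 \cdot \frac{1}{44} - \frac{71}{43} = \frac{2}{11} - \frac{71}{43} = - \frac{695}{473} \approx -1.4693$)
$x{\left(f \right)} = 3 + \frac{7 f}{3}$ ($x{\left(f \right)} = \left(4 - \frac{5}{3}\right) f + 3 = \frac{7 f}{3} + 3 = 3 + \frac{7 f}{3}$)
$k + 94 x{\left(4 \right)} = - \frac{695}{473} + 94 \left(3 + \frac{7}{3} \cdot 4\right) = - \frac{695}{473} + 94 \left(3 + \frac{28}{3}\right) = - \frac{695}{473} + 94 \cdot \frac{37}{3} = - \frac{695}{473} + \frac{3478}{3} = \frac{1643009}{1419}$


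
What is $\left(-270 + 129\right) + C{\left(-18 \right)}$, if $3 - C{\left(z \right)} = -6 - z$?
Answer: $-150$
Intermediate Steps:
$C{\left(z \right)} = 9 + z$ ($C{\left(z \right)} = 3 - \left(-6 - z\right) = 3 + \left(6 + z\right) = 9 + z$)
$\left(-270 + 129\right) + C{\left(-18 \right)} = \left(-270 + 129\right) + \left(9 - 18\right) = -141 - 9 = -150$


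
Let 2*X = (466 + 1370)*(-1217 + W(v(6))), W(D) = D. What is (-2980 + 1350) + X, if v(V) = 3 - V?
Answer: -1121590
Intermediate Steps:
X = -1119960 (X = ((466 + 1370)*(-1217 + (3 - 1*6)))/2 = (1836*(-1217 + (3 - 6)))/2 = (1836*(-1217 - 3))/2 = (1836*(-1220))/2 = (½)*(-2239920) = -1119960)
(-2980 + 1350) + X = (-2980 + 1350) - 1119960 = -1630 - 1119960 = -1121590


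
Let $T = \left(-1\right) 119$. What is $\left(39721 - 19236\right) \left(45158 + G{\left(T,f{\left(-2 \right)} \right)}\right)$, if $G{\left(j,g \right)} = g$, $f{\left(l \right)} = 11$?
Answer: $925286965$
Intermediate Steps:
$T = -119$
$\left(39721 - 19236\right) \left(45158 + G{\left(T,f{\left(-2 \right)} \right)}\right) = \left(39721 - 19236\right) \left(45158 + 11\right) = 20485 \cdot 45169 = 925286965$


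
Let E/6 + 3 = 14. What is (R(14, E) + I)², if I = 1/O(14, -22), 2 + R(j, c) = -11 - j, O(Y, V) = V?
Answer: 354025/484 ≈ 731.46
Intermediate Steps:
E = 66 (E = -18 + 6*14 = -18 + 84 = 66)
R(j, c) = -13 - j (R(j, c) = -2 + (-11 - j) = -13 - j)
I = -1/22 (I = 1/(-22) = -1/22 ≈ -0.045455)
(R(14, E) + I)² = ((-13 - 1*14) - 1/22)² = ((-13 - 14) - 1/22)² = (-27 - 1/22)² = (-595/22)² = 354025/484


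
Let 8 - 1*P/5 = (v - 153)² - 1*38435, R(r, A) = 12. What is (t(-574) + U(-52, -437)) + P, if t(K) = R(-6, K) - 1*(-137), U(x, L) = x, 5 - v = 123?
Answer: -174893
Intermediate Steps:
v = -118 (v = 5 - 1*123 = 5 - 123 = -118)
t(K) = 149 (t(K) = 12 - 1*(-137) = 12 + 137 = 149)
P = -174990 (P = 40 - 5*((-118 - 153)² - 1*38435) = 40 - 5*((-271)² - 38435) = 40 - 5*(73441 - 38435) = 40 - 5*35006 = 40 - 175030 = -174990)
(t(-574) + U(-52, -437)) + P = (149 - 52) - 174990 = 97 - 174990 = -174893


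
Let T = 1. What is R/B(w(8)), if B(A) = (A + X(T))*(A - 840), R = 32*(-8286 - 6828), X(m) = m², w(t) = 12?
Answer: 40304/897 ≈ 44.932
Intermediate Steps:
R = -483648 (R = 32*(-15114) = -483648)
B(A) = (1 + A)*(-840 + A) (B(A) = (A + 1²)*(A - 840) = (A + 1)*(-840 + A) = (1 + A)*(-840 + A))
R/B(w(8)) = -483648/(-840 + 12² - 839*12) = -483648/(-840 + 144 - 10068) = -483648/(-10764) = -483648*(-1/10764) = 40304/897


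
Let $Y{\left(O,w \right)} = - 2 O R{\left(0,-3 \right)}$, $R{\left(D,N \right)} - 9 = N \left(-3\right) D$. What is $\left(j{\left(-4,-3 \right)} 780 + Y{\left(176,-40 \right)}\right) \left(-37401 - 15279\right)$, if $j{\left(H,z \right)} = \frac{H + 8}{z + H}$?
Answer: $\frac{1332593280}{7} \approx 1.9037 \cdot 10^{8}$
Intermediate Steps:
$R{\left(D,N \right)} = 9 - 3 D N$ ($R{\left(D,N \right)} = 9 + N \left(-3\right) D = 9 + - 3 N D = 9 - 3 D N$)
$Y{\left(O,w \right)} = - 18 O$ ($Y{\left(O,w \right)} = - 2 O \left(9 - 0 \left(-3\right)\right) = - 2 O \left(9 + 0\right) = - 2 O 9 = - 18 O$)
$j{\left(H,z \right)} = \frac{8 + H}{H + z}$
$\left(j{\left(-4,-3 \right)} 780 + Y{\left(176,-40 \right)}\right) \left(-37401 - 15279\right) = \left(\frac{8 - 4}{-4 - 3} \cdot 780 - 3168\right) \left(-37401 - 15279\right) = \left(\frac{1}{-7} \cdot 4 \cdot 780 - 3168\right) \left(-52680\right) = \left(\left(- \frac{1}{7}\right) 4 \cdot 780 - 3168\right) \left(-52680\right) = \left(\left(- \frac{4}{7}\right) 780 - 3168\right) \left(-52680\right) = \left(- \frac{3120}{7} - 3168\right) \left(-52680\right) = \left(- \frac{25296}{7}\right) \left(-52680\right) = \frac{1332593280}{7}$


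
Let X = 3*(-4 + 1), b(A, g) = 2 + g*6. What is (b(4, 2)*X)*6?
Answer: -756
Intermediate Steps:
b(A, g) = 2 + 6*g
X = -9 (X = 3*(-3) = -9)
(b(4, 2)*X)*6 = ((2 + 6*2)*(-9))*6 = ((2 + 12)*(-9))*6 = (14*(-9))*6 = -126*6 = -756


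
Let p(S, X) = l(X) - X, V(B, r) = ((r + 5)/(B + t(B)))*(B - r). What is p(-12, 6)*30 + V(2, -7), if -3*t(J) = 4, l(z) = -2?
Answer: -267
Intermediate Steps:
t(J) = -4/3 (t(J) = -⅓*4 = -4/3)
V(B, r) = (5 + r)*(B - r)/(-4/3 + B) (V(B, r) = ((r + 5)/(B - 4/3))*(B - r) = ((5 + r)/(-4/3 + B))*(B - r) = (5 + r)*(B - r)/(-4/3 + B))
p(S, X) = -2 - X
p(-12, 6)*30 + V(2, -7) = (-2 - 1*6)*30 + 3*(-1*(-7)² - 5*(-7) + 5*2 + 2*(-7))/(-4 + 3*2) = (-2 - 6)*30 + 3*(-1*49 + 35 + 10 - 14)/(-4 + 6) = -8*30 + 3*(-49 + 35 + 10 - 14)/2 = -240 + 3*(½)*(-18) = -240 - 27 = -267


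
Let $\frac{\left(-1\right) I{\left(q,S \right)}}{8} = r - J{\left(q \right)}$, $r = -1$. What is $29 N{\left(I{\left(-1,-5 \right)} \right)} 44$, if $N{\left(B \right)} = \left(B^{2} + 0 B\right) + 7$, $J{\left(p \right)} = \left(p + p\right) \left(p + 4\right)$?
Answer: $2050532$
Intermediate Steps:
$J{\left(p \right)} = 2 p \left(4 + p\right)$
$I{\left(q,S \right)} = 8 + 16 q \left(4 + q\right)$ ($I{\left(q,S \right)} = - 8 \left(-1 - 2 q \left(4 + q\right)\right) = 8 + 16 q \left(4 + q\right)$)
$N{\left(B \right)} = 7 + B^{2}$ ($N{\left(B \right)} = \left(B^{2} + 0\right) + 7 = B^{2} + 7 = 7 + B^{2}$)
$29 N{\left(I{\left(-1,-5 \right)} \right)} 44 = 29 \left(7 + \left(8 + 16 \left(-1\right) \left(4 - 1\right)\right)^{2}\right) 44 = 29 \left(7 + \left(8 + 16 \left(-1\right) 3\right)^{2}\right) 44 = 29 \left(7 + \left(8 - 48\right)^{2}\right) 44 = 29 \left(7 + \left(-40\right)^{2}\right) 44 = 29 \left(7 + 1600\right) 44 = 29 \cdot 1607 \cdot 44 = 46603 \cdot 44 = 2050532$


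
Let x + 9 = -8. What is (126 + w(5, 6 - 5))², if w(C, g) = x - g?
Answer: 11664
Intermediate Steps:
x = -17 (x = -9 - 8 = -17)
w(C, g) = -17 - g
(126 + w(5, 6 - 5))² = (126 + (-17 - (6 - 5)))² = (126 + (-17 - 1*1))² = (126 + (-17 - 1))² = (126 - 18)² = 108² = 11664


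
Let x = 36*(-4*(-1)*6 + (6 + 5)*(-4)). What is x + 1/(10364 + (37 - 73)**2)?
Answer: -8395199/11660 ≈ -720.00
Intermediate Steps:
x = -720 (x = 36*(4*6 + 11*(-4)) = 36*(24 - 44) = 36*(-20) = -720)
x + 1/(10364 + (37 - 73)**2) = -720 + 1/(10364 + (37 - 73)**2) = -720 + 1/(10364 + (-36)**2) = -720 + 1/(10364 + 1296) = -720 + 1/11660 = -8395199/11660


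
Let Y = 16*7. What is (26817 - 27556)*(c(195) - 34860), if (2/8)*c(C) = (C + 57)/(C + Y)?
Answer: 7908047868/307 ≈ 2.5759e+7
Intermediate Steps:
Y = 112
c(C) = 4*(57 + C)/(112 + C) (c(C) = 4*((C + 57)/(C + 112)) = 4*((57 + C)/(112 + C)) = 4*(57 + C)/(112 + C))
(26817 - 27556)*(c(195) - 34860) = (26817 - 27556)*(4*(57 + 195)/(112 + 195) - 34860) = -739*(4*252/307 - 34860) = -739*(4*(1/307)*252 - 34860) = -739*(1008/307 - 34860) = -739*(-10701012/307) = 7908047868/307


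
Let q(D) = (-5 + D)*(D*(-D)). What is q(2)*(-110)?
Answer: -1320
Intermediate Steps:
q(D) = -D²*(-5 + D) (q(D) = (-5 + D)*(-D²) = -D²*(-5 + D))
q(2)*(-110) = (2²*(5 - 1*2))*(-110) = (4*(5 - 2))*(-110) = (4*3)*(-110) = 12*(-110) = -1320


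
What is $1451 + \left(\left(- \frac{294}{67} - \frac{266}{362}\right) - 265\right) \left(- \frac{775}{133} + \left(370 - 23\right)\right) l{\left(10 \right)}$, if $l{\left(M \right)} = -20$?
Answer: $\frac{2975176170441}{1612891} \approx 1.8446 \cdot 10^{6}$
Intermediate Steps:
$1451 + \left(\left(- \frac{294}{67} - \frac{266}{362}\right) - 265\right) \left(- \frac{775}{133} + \left(370 - 23\right)\right) l{\left(10 \right)} = 1451 + \left(\left(- \frac{294}{67} - \frac{266}{362}\right) - 265\right) \left(- \frac{775}{133} + \left(370 - 23\right)\right) \left(-20\right) = 1451 + \left(\left(\left(-294\right) \frac{1}{67} - \frac{133}{181}\right) - 265\right) \left(\left(-775\right) \frac{1}{133} + 347\right) \left(-20\right) = 1451 + \left(\left(- \frac{294}{67} - \frac{133}{181}\right) - 265\right) \left(- \frac{775}{133} + 347\right) \left(-20\right) = 1451 + \left(- \frac{62125}{12127} - 265\right) \frac{45376}{133} \left(-20\right) = 1451 + \left(- \frac{3275780}{12127}\right) \frac{45376}{133} \left(-20\right) = 1451 - - \frac{2972835865600}{1612891} = 1451 + \frac{2972835865600}{1612891} = \frac{2975176170441}{1612891}$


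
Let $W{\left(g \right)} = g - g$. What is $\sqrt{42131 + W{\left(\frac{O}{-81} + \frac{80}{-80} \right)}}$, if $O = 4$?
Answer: $\sqrt{42131} \approx 205.26$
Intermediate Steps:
$W{\left(g \right)} = 0$
$\sqrt{42131 + W{\left(\frac{O}{-81} + \frac{80}{-80} \right)}} = \sqrt{42131 + 0} = \sqrt{42131}$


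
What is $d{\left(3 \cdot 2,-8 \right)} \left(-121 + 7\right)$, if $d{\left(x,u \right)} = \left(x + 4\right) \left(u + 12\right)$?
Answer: $-4560$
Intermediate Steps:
$d{\left(x,u \right)} = \left(4 + x\right) \left(12 + u\right)$
$d{\left(3 \cdot 2,-8 \right)} \left(-121 + 7\right) = \left(48 + 4 \left(-8\right) + 12 \cdot 3 \cdot 2 - 8 \cdot 3 \cdot 2\right) \left(-121 + 7\right) = \left(48 - 32 + 12 \cdot 6 - 48\right) \left(-114\right) = \left(48 - 32 + 72 - 48\right) \left(-114\right) = 40 \left(-114\right) = -4560$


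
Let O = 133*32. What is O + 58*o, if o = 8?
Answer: 4720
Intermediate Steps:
O = 4256
O + 58*o = 4256 + 58*8 = 4256 + 464 = 4720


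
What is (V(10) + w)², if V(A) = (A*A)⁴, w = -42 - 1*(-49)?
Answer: 10000001400000049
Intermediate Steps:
w = 7 (w = -42 + 49 = 7)
V(A) = A⁸ (V(A) = (A²)⁴ = A⁸)
(V(10) + w)² = (10⁸ + 7)² = (100000000 + 7)² = 100000007² = 10000001400000049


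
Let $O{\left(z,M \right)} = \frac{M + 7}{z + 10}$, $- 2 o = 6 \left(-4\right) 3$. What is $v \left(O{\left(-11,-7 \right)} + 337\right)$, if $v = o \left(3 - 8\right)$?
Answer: $-60660$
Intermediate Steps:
$o = 36$ ($o = - \frac{6 \left(-4\right) 3}{2} = - \frac{\left(-24\right) 3}{2} = \left(- \frac{1}{2}\right) \left(-72\right) = 36$)
$O{\left(z,M \right)} = \frac{7 + M}{10 + z}$
$v = -180$ ($v = 36 \left(3 - 8\right) = 36 \left(-5\right) = -180$)
$v \left(O{\left(-11,-7 \right)} + 337\right) = - 180 \left(\frac{7 - 7}{10 - 11} + 337\right) = - 180 \left(\frac{1}{-1} \cdot 0 + 337\right) = - 180 \left(\left(-1\right) 0 + 337\right) = - 180 \left(0 + 337\right) = \left(-180\right) 337 = -60660$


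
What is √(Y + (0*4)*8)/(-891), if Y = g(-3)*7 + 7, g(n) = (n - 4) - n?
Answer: -I*√21/891 ≈ -0.0051432*I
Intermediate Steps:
g(n) = -4 (g(n) = (-4 + n) - n = -4)
Y = -21 (Y = -4*7 + 7 = -28 + 7 = -21)
√(Y + (0*4)*8)/(-891) = √(-21 + (0*4)*8)/(-891) = √(-21 + 0*8)*(-1/891) = √(-21 + 0)*(-1/891) = √(-21)*(-1/891) = (I*√21)*(-1/891) = -I*√21/891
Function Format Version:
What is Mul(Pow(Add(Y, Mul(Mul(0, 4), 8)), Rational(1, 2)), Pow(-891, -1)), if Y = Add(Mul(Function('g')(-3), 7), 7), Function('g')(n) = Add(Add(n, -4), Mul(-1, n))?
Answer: Mul(Rational(-1, 891), I, Pow(21, Rational(1, 2))) ≈ Mul(-0.0051432, I)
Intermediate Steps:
Function('g')(n) = -4 (Function('g')(n) = Add(Add(-4, n), Mul(-1, n)) = -4)
Y = -21 (Y = Add(Mul(-4, 7), 7) = Add(-28, 7) = -21)
Mul(Pow(Add(Y, Mul(Mul(0, 4), 8)), Rational(1, 2)), Pow(-891, -1)) = Mul(Pow(Add(-21, Mul(Mul(0, 4), 8)), Rational(1, 2)), Pow(-891, -1)) = Mul(Pow(Add(-21, Mul(0, 8)), Rational(1, 2)), Rational(-1, 891)) = Mul(Pow(Add(-21, 0), Rational(1, 2)), Rational(-1, 891)) = Mul(Pow(-21, Rational(1, 2)), Rational(-1, 891)) = Mul(Mul(I, Pow(21, Rational(1, 2))), Rational(-1, 891)) = Mul(Rational(-1, 891), I, Pow(21, Rational(1, 2)))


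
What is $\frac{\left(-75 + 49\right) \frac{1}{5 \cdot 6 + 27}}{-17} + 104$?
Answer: $\frac{100802}{969} \approx 104.03$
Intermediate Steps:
$\frac{\left(-75 + 49\right) \frac{1}{5 \cdot 6 + 27}}{-17} + 104 = - \frac{\left(-26\right) \frac{1}{30 + 27}}{17} + 104 = - \frac{\left(-26\right) \frac{1}{57}}{17} + 104 = \left(- \frac{1}{17}\right) \left(- \frac{26}{57}\right) + 104 = \frac{26}{969} + 104 = \frac{100802}{969}$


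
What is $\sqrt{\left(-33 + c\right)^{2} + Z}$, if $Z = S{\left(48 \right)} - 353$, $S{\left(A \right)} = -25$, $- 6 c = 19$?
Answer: $\frac{\sqrt{33481}}{6} \approx 30.496$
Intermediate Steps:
$c = - \frac{19}{6}$ ($c = \left(- \frac{1}{6}\right) 19 = - \frac{19}{6} \approx -3.1667$)
$Z = -378$ ($Z = -25 - 353 = -378$)
$\sqrt{\left(-33 + c\right)^{2} + Z} = \sqrt{\left(-33 - \frac{19}{6}\right)^{2} - 378} = \sqrt{\left(- \frac{217}{6}\right)^{2} - 378} = \sqrt{\frac{47089}{36} - 378} = \sqrt{\frac{33481}{36}} = \frac{\sqrt{33481}}{6}$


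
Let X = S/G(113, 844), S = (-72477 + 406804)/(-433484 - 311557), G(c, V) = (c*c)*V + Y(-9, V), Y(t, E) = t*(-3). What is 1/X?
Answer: -8029353794583/334327 ≈ -2.4016e+7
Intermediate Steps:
Y(t, E) = -3*t
G(c, V) = 27 + V*c**2 (G(c, V) = (c*c)*V - 3*(-9) = c**2*V + 27 = V*c**2 + 27 = 27 + V*c**2)
S = -334327/745041 (S = 334327/(-745041) = 334327*(-1/745041) = -334327/745041 ≈ -0.44874)
X = -334327/8029353794583 (X = -334327/(745041*(27 + 844*113**2)) = -334327/(745041*(27 + 844*12769)) = -334327/(745041*(27 + 10777036)) = -334327/745041/10777063 = -334327/745041*1/10777063 = -334327/8029353794583 ≈ -4.1638e-8)
1/X = 1/(-334327/8029353794583) = -8029353794583/334327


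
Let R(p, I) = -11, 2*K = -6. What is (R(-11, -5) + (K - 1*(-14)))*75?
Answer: 0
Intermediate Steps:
K = -3 (K = (1/2)*(-6) = -3)
(R(-11, -5) + (K - 1*(-14)))*75 = (-11 + (-3 - 1*(-14)))*75 = (-11 + (-3 + 14))*75 = (-11 + 11)*75 = 0*75 = 0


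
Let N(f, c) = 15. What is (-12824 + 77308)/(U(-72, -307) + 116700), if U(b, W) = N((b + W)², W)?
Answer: 64484/116715 ≈ 0.55249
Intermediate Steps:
U(b, W) = 15
(-12824 + 77308)/(U(-72, -307) + 116700) = (-12824 + 77308)/(15 + 116700) = 64484/116715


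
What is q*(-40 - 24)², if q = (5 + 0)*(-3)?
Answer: -61440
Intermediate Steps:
q = -15 (q = 5*(-3) = -15)
q*(-40 - 24)² = -15*(-40 - 24)² = -15*(-64)² = -15*4096 = -61440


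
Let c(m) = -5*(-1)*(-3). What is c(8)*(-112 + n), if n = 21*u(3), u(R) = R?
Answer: 735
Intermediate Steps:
c(m) = -15 (c(m) = 5*(-3) = -15)
n = 63 (n = 21*3 = 63)
c(8)*(-112 + n) = -15*(-112 + 63) = -15*(-49) = 735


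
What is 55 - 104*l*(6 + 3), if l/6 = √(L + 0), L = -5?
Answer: 55 - 5616*I*√5 ≈ 55.0 - 12558.0*I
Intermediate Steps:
l = 6*I*√5 (l = 6*√(-5 + 0) = 6*√(-5) = 6*(I*√5) = 6*I*√5 ≈ 13.416*I)
55 - 104*l*(6 + 3) = 55 - 104*6*I*√5*(6 + 3) = 55 - 104*6*I*√5*9 = 55 - 5616*I*√5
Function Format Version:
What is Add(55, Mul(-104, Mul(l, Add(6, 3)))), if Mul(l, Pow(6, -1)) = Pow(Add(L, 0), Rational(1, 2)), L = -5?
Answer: Add(55, Mul(-5616, I, Pow(5, Rational(1, 2)))) ≈ Add(55.000, Mul(-12558., I))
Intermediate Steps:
l = Mul(6, I, Pow(5, Rational(1, 2))) (l = Mul(6, Pow(Add(-5, 0), Rational(1, 2))) = Mul(6, Pow(-5, Rational(1, 2))) = Mul(6, Mul(I, Pow(5, Rational(1, 2)))) = Mul(6, I, Pow(5, Rational(1, 2))) ≈ Mul(13.416, I))
Add(55, Mul(-104, Mul(l, Add(6, 3)))) = Add(55, Mul(-104, Mul(Mul(6, I, Pow(5, Rational(1, 2))), Add(6, 3)))) = Add(55, Mul(-104, Mul(Mul(6, I, Pow(5, Rational(1, 2))), 9))) = Add(55, Mul(-104, Mul(54, I, Pow(5, Rational(1, 2))))) = Add(55, Mul(-5616, I, Pow(5, Rational(1, 2))))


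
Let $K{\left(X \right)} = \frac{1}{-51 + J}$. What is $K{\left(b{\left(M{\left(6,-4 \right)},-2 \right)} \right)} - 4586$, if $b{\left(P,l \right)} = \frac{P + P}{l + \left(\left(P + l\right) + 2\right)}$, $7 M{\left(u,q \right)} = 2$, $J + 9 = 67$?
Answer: $- \frac{32101}{7} \approx -4585.9$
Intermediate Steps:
$J = 58$ ($J = -9 + 67 = 58$)
$M{\left(u,q \right)} = \frac{2}{7}$ ($M{\left(u,q \right)} = \frac{1}{7} \cdot 2 = \frac{2}{7}$)
$b{\left(P,l \right)} = \frac{2 P}{2 + P + 2 l}$ ($b{\left(P,l \right)} = \frac{2 P}{l + \left(2 + P + l\right)} = \frac{2 P}{2 + P + 2 l}$)
$K{\left(X \right)} = \frac{1}{7}$ ($K{\left(X \right)} = \frac{1}{-51 + 58} = \frac{1}{7}$)
$K{\left(b{\left(M{\left(6,-4 \right)},-2 \right)} \right)} - 4586 = \frac{1}{7} - 4586 = - \frac{32101}{7}$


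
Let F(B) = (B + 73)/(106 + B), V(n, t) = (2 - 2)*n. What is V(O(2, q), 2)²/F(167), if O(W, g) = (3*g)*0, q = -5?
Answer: 0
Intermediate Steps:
O(W, g) = 0
V(n, t) = 0 (V(n, t) = 0*n = 0)
F(B) = (73 + B)/(106 + B)
V(O(2, q), 2)²/F(167) = 0²/(((73 + 167)/(106 + 167))) = 0/((240/273)) = 0/(((1/273)*240)) = 0/(80/91) = 0*(91/80) = 0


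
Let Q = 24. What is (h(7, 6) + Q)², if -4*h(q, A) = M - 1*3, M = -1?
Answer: 625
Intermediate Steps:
h(q, A) = 1 (h(q, A) = -(-1 - 1*3)/4 = -(-1 - 3)/4 = -¼*(-4) = 1)
(h(7, 6) + Q)² = (1 + 24)² = 25² = 625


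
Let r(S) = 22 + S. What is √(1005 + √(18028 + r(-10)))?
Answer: √(1005 + 2*√4510) ≈ 33.754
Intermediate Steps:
√(1005 + √(18028 + r(-10))) = √(1005 + √(18028 + (22 - 10))) = √(1005 + √(18028 + 12)) = √(1005 + √18040) = √(1005 + 2*√4510)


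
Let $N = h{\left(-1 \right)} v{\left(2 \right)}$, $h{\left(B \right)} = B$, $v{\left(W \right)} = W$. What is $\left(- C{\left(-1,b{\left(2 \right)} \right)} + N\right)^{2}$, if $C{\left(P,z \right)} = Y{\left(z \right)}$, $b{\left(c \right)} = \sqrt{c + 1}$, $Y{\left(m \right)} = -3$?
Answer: $1$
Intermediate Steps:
$b{\left(c \right)} = \sqrt{1 + c}$
$C{\left(P,z \right)} = -3$
$N = -2$ ($N = \left(-1\right) 2 = -2$)
$\left(- C{\left(-1,b{\left(2 \right)} \right)} + N\right)^{2} = \left(\left(-1\right) \left(-3\right) - 2\right)^{2} = \left(3 - 2\right)^{2} = 1^{2} = 1$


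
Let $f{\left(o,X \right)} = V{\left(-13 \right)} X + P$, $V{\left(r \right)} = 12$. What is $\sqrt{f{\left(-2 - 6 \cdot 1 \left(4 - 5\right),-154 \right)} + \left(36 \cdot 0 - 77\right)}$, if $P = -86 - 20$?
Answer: $i \sqrt{2031} \approx 45.067 i$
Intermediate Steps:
$P = -106$
$f{\left(o,X \right)} = -106 + 12 X$ ($f{\left(o,X \right)} = 12 X - 106 = -106 + 12 X$)
$\sqrt{f{\left(-2 - 6 \cdot 1 \left(4 - 5\right),-154 \right)} + \left(36 \cdot 0 - 77\right)} = \sqrt{\left(-106 + 12 \left(-154\right)\right) + \left(36 \cdot 0 - 77\right)} = \sqrt{\left(-106 - 1848\right) + \left(0 - 77\right)} = \sqrt{-1954 - 77} = \sqrt{-2031} = i \sqrt{2031}$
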